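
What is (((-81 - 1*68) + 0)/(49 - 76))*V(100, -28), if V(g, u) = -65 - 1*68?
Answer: -19817/27 ≈ -733.96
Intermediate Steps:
V(g, u) = -133 (V(g, u) = -65 - 68 = -133)
(((-81 - 1*68) + 0)/(49 - 76))*V(100, -28) = (((-81 - 1*68) + 0)/(49 - 76))*(-133) = (((-81 - 68) + 0)/(-27))*(-133) = ((-149 + 0)*(-1/27))*(-133) = -149*(-1/27)*(-133) = (149/27)*(-133) = -19817/27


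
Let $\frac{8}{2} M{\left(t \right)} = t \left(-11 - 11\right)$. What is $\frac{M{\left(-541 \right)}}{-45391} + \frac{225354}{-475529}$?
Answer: $- \frac{23287959907}{43169473678} \approx -0.53945$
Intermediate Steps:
$M{\left(t \right)} = - \frac{11 t}{2}$ ($M{\left(t \right)} = \frac{t \left(-11 - 11\right)}{4} = \frac{t \left(-22\right)}{4} = \frac{\left(-22\right) t}{4} = - \frac{11 t}{2}$)
$\frac{M{\left(-541 \right)}}{-45391} + \frac{225354}{-475529} = \frac{\left(- \frac{11}{2}\right) \left(-541\right)}{-45391} + \frac{225354}{-475529} = \frac{5951}{2} \left(- \frac{1}{45391}\right) + 225354 \left(- \frac{1}{475529}\right) = - \frac{5951}{90782} - \frac{225354}{475529} = - \frac{23287959907}{43169473678}$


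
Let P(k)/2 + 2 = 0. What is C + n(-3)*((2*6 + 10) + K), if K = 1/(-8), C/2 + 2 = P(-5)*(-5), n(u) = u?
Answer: -237/8 ≈ -29.625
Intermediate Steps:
P(k) = -4 (P(k) = -4 + 2*0 = -4 + 0 = -4)
C = 36 (C = -4 + 2*(-4*(-5)) = -4 + 2*20 = -4 + 40 = 36)
K = -1/8 ≈ -0.12500
C + n(-3)*((2*6 + 10) + K) = 36 - 3*((2*6 + 10) - 1/8) = 36 - 3*((12 + 10) - 1/8) = 36 - 3*(22 - 1/8) = 36 - 3*175/8 = 36 - 525/8 = -237/8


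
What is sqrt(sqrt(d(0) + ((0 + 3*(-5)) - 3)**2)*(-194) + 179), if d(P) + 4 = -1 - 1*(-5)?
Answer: I*sqrt(3313) ≈ 57.559*I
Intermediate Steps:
d(P) = 0 (d(P) = -4 + (-1 - 1*(-5)) = -4 + (-1 + 5) = -4 + 4 = 0)
sqrt(sqrt(d(0) + ((0 + 3*(-5)) - 3)**2)*(-194) + 179) = sqrt(sqrt(0 + ((0 + 3*(-5)) - 3)**2)*(-194) + 179) = sqrt(sqrt(0 + ((0 - 15) - 3)**2)*(-194) + 179) = sqrt(sqrt(0 + (-15 - 3)**2)*(-194) + 179) = sqrt(sqrt(0 + (-18)**2)*(-194) + 179) = sqrt(sqrt(0 + 324)*(-194) + 179) = sqrt(sqrt(324)*(-194) + 179) = sqrt(18*(-194) + 179) = sqrt(-3492 + 179) = sqrt(-3313) = I*sqrt(3313)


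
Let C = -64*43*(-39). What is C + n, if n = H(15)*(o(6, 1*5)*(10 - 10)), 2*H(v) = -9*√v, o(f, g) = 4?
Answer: 107328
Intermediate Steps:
H(v) = -9*√v/2 (H(v) = (-9*√v)/2 = -9*√v/2)
C = 107328 (C = -2752*(-39) = 107328)
n = 0 (n = (-9*√15/2)*(4*(10 - 10)) = (-9*√15/2)*(4*0) = -9*√15/2*0 = 0)
C + n = 107328 + 0 = 107328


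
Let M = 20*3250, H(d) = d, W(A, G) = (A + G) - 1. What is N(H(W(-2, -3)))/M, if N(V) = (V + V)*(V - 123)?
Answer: 387/16250 ≈ 0.023815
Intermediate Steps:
W(A, G) = -1 + A + G
M = 65000
N(V) = 2*V*(-123 + V) (N(V) = (2*V)*(-123 + V) = 2*V*(-123 + V))
N(H(W(-2, -3)))/M = (2*(-1 - 2 - 3)*(-123 + (-1 - 2 - 3)))/65000 = (2*(-6)*(-123 - 6))*(1/65000) = (2*(-6)*(-129))*(1/65000) = 1548*(1/65000) = 387/16250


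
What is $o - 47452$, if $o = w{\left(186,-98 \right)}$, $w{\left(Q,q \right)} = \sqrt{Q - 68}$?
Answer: $-47452 + \sqrt{118} \approx -47441.0$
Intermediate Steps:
$w{\left(Q,q \right)} = \sqrt{-68 + Q}$
$o = \sqrt{118}$ ($o = \sqrt{-68 + 186} = \sqrt{118} \approx 10.863$)
$o - 47452 = \sqrt{118} - 47452 = -47452 + \sqrt{118}$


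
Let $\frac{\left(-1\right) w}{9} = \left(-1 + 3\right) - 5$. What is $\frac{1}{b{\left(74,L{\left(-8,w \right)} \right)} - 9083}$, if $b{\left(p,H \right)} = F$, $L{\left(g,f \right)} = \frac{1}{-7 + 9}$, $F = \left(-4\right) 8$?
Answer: $- \frac{1}{9115} \approx -0.00010971$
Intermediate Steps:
$w = 27$ ($w = - 9 \left(\left(-1 + 3\right) - 5\right) = - 9 \left(2 - 5\right) = \left(-9\right) \left(-3\right) = 27$)
$F = -32$
$L{\left(g,f \right)} = \frac{1}{2}$
$b{\left(p,H \right)} = -32$
$\frac{1}{b{\left(74,L{\left(-8,w \right)} \right)} - 9083} = \frac{1}{-32 - 9083} = \frac{1}{-9115} = - \frac{1}{9115}$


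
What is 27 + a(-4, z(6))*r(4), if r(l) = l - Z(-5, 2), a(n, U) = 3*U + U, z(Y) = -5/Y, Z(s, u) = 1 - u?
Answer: 31/3 ≈ 10.333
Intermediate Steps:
a(n, U) = 4*U
r(l) = 1 + l (r(l) = l - (1 - 1*2) = l - (1 - 2) = l - 1*(-1) = l + 1 = 1 + l)
27 + a(-4, z(6))*r(4) = 27 + (4*(-5/6))*(1 + 4) = 27 + (4*(-5*1/6))*5 = 27 + (4*(-5/6))*5 = 27 - 10/3*5 = 27 - 50/3 = 31/3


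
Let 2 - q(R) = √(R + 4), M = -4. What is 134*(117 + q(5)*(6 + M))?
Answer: 15410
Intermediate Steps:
q(R) = 2 - √(4 + R) (q(R) = 2 - √(R + 4) = 2 - √(4 + R))
134*(117 + q(5)*(6 + M)) = 134*(117 + (2 - √(4 + 5))*(6 - 4)) = 134*(117 + (2 - √9)*2) = 134*(117 + (2 - 1*3)*2) = 134*(117 + (2 - 3)*2) = 134*(117 - 1*2) = 134*(117 - 2) = 134*115 = 15410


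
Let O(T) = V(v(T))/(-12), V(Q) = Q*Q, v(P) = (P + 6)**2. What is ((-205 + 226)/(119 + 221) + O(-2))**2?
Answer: 470759809/1040400 ≈ 452.48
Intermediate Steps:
v(P) = (6 + P)**2
V(Q) = Q**2
O(T) = -(6 + T)**4/12 (O(T) = ((6 + T)**2)**2/(-12) = (6 + T)**4*(-1/12) = -(6 + T)**4/12)
((-205 + 226)/(119 + 221) + O(-2))**2 = ((-205 + 226)/(119 + 221) - (6 - 2)**4/12)**2 = (21/340 - 1/12*4**4)**2 = (21*(1/340) - 1/12*256)**2 = (21/340 - 64/3)**2 = (-21697/1020)**2 = 470759809/1040400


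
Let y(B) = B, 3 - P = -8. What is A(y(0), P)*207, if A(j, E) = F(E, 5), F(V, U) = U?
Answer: 1035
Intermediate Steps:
P = 11 (P = 3 - 1*(-8) = 3 + 8 = 11)
A(j, E) = 5
A(y(0), P)*207 = 5*207 = 1035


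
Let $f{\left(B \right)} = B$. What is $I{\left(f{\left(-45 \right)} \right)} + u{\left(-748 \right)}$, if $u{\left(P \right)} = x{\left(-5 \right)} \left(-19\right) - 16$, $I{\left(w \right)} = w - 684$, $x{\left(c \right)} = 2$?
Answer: $-783$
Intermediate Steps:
$I{\left(w \right)} = -684 + w$
$u{\left(P \right)} = -54$ ($u{\left(P \right)} = 2 \left(-19\right) - 16 = -38 - 16 = -54$)
$I{\left(f{\left(-45 \right)} \right)} + u{\left(-748 \right)} = \left(-684 - 45\right) - 54 = -729 - 54 = -783$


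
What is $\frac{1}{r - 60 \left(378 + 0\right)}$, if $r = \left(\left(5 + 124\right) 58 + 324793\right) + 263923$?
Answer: $\frac{1}{573518} \approx 1.7436 \cdot 10^{-6}$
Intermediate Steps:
$r = 596198$ ($r = \left(129 \cdot 58 + 324793\right) + 263923 = \left(7482 + 324793\right) + 263923 = 332275 + 263923 = 596198$)
$\frac{1}{r - 60 \left(378 + 0\right)} = \frac{1}{596198 - 60 \left(378 + 0\right)} = \frac{1}{596198 - 22680} = \frac{1}{573518}$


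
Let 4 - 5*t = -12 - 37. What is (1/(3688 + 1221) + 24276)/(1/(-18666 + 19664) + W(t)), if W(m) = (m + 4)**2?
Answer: 2973313580750/26107863603 ≈ 113.89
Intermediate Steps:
t = 53/5 (t = 4/5 - (-12 - 37)/5 = 4/5 - 1/5*(-49) = 4/5 + 49/5 = 53/5 ≈ 10.600)
W(m) = (4 + m)**2
(1/(3688 + 1221) + 24276)/(1/(-18666 + 19664) + W(t)) = (1/(3688 + 1221) + 24276)/(1/(-18666 + 19664) + (4 + 53/5)**2) = (1/4909 + 24276)/(1/998 + (73/5)**2) = (1/4909 + 24276)/(1/998 + 5329/25) = 119170885/(4909*(5318367/24950)) = (119170885/4909)*(24950/5318367) = 2973313580750/26107863603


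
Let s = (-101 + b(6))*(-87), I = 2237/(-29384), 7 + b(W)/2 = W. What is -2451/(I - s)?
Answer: 72020184/263312261 ≈ 0.27352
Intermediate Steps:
b(W) = -14 + 2*W
I = -2237/29384 (I = 2237*(-1/29384) = -2237/29384 ≈ -0.076130)
s = 8961 (s = (-101 + (-14 + 2*6))*(-87) = (-101 + (-14 + 12))*(-87) = (-101 - 2)*(-87) = -103*(-87) = 8961)
-2451/(I - s) = -2451/(-2237/29384 - 1*8961) = -2451/(-2237/29384 - 8961) = -2451/(-263312261/29384) = -2451*(-29384/263312261) = 72020184/263312261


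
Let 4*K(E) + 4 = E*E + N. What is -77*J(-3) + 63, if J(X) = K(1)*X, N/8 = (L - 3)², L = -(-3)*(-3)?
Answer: 265671/4 ≈ 66418.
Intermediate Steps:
L = -9 (L = -1*9 = -9)
N = 1152 (N = 8*(-9 - 3)² = 8*(-12)² = 8*144 = 1152)
K(E) = 287 + E²/4 (K(E) = -1 + (E*E + 1152)/4 = -1 + (E² + 1152)/4 = -1 + (1152 + E²)/4 = -1 + (288 + E²/4) = 287 + E²/4)
J(X) = 1149*X/4 (J(X) = (287 + (¼)*1²)*X = (287 + (¼)*1)*X = (287 + ¼)*X = 1149*X/4)
-77*J(-3) + 63 = -88473*(-3)/4 + 63 = -77*(-3447/4) + 63 = 265419/4 + 63 = 265671/4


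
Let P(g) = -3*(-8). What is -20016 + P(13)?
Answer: -19992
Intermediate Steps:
P(g) = 24
-20016 + P(13) = -20016 + 24 = -19992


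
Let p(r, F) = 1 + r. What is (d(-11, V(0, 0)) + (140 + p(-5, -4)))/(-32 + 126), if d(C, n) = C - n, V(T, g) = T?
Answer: 125/94 ≈ 1.3298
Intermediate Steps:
(d(-11, V(0, 0)) + (140 + p(-5, -4)))/(-32 + 126) = ((-11 - 1*0) + (140 + (1 - 5)))/(-32 + 126) = ((-11 + 0) + (140 - 4))/94 = (-11 + 136)*(1/94) = 125*(1/94) = 125/94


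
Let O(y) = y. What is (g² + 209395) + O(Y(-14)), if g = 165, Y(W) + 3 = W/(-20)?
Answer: 2366177/10 ≈ 2.3662e+5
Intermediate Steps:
Y(W) = -3 - W/20 (Y(W) = -3 + W/(-20) = -3 + W*(-1/20) = -3 - W/20)
(g² + 209395) + O(Y(-14)) = (165² + 209395) + (-3 - 1/20*(-14)) = (27225 + 209395) + (-3 + 7/10) = 236620 - 23/10 = 2366177/10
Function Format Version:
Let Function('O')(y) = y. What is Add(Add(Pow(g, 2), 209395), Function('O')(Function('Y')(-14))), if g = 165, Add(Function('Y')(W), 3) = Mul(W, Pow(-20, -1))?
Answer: Rational(2366177, 10) ≈ 2.3662e+5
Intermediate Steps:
Function('Y')(W) = Add(-3, Mul(Rational(-1, 20), W)) (Function('Y')(W) = Add(-3, Mul(W, Pow(-20, -1))) = Add(-3, Mul(W, Rational(-1, 20))) = Add(-3, Mul(Rational(-1, 20), W)))
Add(Add(Pow(g, 2), 209395), Function('O')(Function('Y')(-14))) = Add(Add(Pow(165, 2), 209395), Add(-3, Mul(Rational(-1, 20), -14))) = Add(Add(27225, 209395), Add(-3, Rational(7, 10))) = Add(236620, Rational(-23, 10)) = Rational(2366177, 10)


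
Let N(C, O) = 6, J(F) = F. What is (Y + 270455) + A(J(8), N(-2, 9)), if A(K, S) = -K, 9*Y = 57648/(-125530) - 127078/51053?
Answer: 7799431572783193/28839073905 ≈ 2.7045e+5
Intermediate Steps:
Y = -9447602342/28839073905 (Y = (57648/(-125530) - 127078/51053)/9 = (57648*(-1/125530) - 127078*1/51053)/9 = (-28824/62765 - 127078/51053)/9 = (⅑)*(-9447602342/3204341545) = -9447602342/28839073905 ≈ -0.32760)
(Y + 270455) + A(J(8), N(-2, 9)) = (-9447602342/28839073905 + 270455) - 1*8 = 7799662285374433/28839073905 - 8 = 7799431572783193/28839073905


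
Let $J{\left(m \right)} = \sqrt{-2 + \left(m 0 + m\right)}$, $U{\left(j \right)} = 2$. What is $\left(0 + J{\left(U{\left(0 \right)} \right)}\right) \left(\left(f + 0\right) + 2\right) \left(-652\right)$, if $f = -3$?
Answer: $0$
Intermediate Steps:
$J{\left(m \right)} = \sqrt{-2 + m}$ ($J{\left(m \right)} = \sqrt{-2 + \left(0 + m\right)} = \sqrt{-2 + m}$)
$\left(0 + J{\left(U{\left(0 \right)} \right)}\right) \left(\left(f + 0\right) + 2\right) \left(-652\right) = \left(0 + \sqrt{-2 + 2}\right) \left(\left(-3 + 0\right) + 2\right) \left(-652\right) = \left(0 + \sqrt{0}\right) \left(-3 + 2\right) \left(-652\right) = \left(0 + 0\right) \left(-1\right) \left(-652\right) = 0 \left(-1\right) \left(-652\right) = 0 \left(-652\right) = 0$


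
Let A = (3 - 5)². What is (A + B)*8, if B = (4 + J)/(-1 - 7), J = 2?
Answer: 26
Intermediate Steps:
A = 4 (A = (-2)² = 4)
B = -¾ (B = (4 + 2)/(-1 - 7) = 6/(-8) = 6*(-⅛) = -¾ ≈ -0.75000)
(A + B)*8 = (4 - ¾)*8 = (13/4)*8 = 26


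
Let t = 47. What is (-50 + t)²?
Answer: 9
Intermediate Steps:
(-50 + t)² = (-50 + 47)² = (-3)² = 9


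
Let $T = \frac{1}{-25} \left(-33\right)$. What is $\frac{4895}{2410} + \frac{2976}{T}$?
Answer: $\frac{11964369}{5302} \approx 2256.6$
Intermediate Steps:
$T = \frac{33}{25}$ ($T = \left(- \frac{1}{25}\right) \left(-33\right) = \frac{33}{25} \approx 1.32$)
$\frac{4895}{2410} + \frac{2976}{T} = \frac{4895}{2410} + \frac{2976}{\frac{33}{25}} = 4895 \cdot \frac{1}{2410} + 2976 \cdot \frac{25}{33} = \frac{979}{482} + \frac{24800}{11} = \frac{11964369}{5302}$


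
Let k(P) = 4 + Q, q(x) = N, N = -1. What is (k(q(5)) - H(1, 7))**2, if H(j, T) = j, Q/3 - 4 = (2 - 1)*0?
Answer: 225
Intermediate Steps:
Q = 12 (Q = 12 + 3*((2 - 1)*0) = 12 + 3*(1*0) = 12 + 3*0 = 12 + 0 = 12)
q(x) = -1
k(P) = 16 (k(P) = 4 + 12 = 16)
(k(q(5)) - H(1, 7))**2 = (16 - 1*1)**2 = (16 - 1)**2 = 15**2 = 225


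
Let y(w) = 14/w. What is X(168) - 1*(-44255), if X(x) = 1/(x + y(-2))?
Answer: 7125056/161 ≈ 44255.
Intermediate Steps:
X(x) = 1/(-7 + x) (X(x) = 1/(x + 14/(-2)) = 1/(x + 14*(-½)) = 1/(x - 7) = 1/(-7 + x))
X(168) - 1*(-44255) = 1/(-7 + 168) - 1*(-44255) = 1/161 + 44255 = 7125056/161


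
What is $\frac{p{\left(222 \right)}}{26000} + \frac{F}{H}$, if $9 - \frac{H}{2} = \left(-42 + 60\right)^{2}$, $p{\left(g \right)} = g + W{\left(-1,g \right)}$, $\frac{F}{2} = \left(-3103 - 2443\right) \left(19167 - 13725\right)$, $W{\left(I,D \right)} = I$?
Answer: $\frac{4024177957}{42000} \approx 95814.0$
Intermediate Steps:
$F = -60362664$ ($F = 2 \left(-3103 - 2443\right) \left(19167 - 13725\right) = 2 \left(\left(-5546\right) 5442\right) = 2 \left(-30181332\right) = -60362664$)
$p{\left(g \right)} = -1 + g$ ($p{\left(g \right)} = g - 1 = -1 + g$)
$H = -630$ ($H = 18 - 2 \left(-42 + 60\right)^{2} = 18 - 2 \cdot 18^{2} = 18 - 648 = -630$)
$\frac{p{\left(222 \right)}}{26000} + \frac{F}{H} = \frac{-1 + 222}{26000} - \frac{60362664}{-630} = 221 \cdot \frac{1}{26000} - - \frac{10060444}{105} = \frac{17}{2000} + \frac{10060444}{105} = \frac{4024177957}{42000}$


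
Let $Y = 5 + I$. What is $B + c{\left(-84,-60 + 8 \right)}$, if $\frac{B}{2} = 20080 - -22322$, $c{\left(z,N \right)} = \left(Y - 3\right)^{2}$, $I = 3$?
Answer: $84829$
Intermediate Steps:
$Y = 8$ ($Y = 5 + 3 = 8$)
$c{\left(z,N \right)} = 25$ ($c{\left(z,N \right)} = \left(8 - 3\right)^{2} = 5^{2} = 25$)
$B = 84804$ ($B = 2 \left(20080 - -22322\right) = 2 \left(20080 + 22322\right) = 2 \cdot 42402 = 84804$)
$B + c{\left(-84,-60 + 8 \right)} = 84804 + 25 = 84829$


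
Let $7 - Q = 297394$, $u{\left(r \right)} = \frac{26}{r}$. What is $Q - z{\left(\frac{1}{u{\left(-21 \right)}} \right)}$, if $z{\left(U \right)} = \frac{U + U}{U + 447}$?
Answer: $- \frac{1149995515}{3867} \approx -2.9739 \cdot 10^{5}$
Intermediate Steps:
$Q = -297387$ ($Q = 7 - 297394 = -297387$)
$z{\left(U \right)} = \frac{2 U}{447 + U}$
$Q - z{\left(\frac{1}{u{\left(-21 \right)}} \right)} = -297387 - \frac{2}{\frac{26}{-21} \left(447 + \frac{1}{26 \frac{1}{-21}}\right)} = -297387 - \frac{2}{26 \left(- \frac{1}{21}\right) \left(447 + \frac{1}{26 \left(- \frac{1}{21}\right)}\right)} = -297387 - \frac{2}{\left(- \frac{26}{21}\right) \left(447 + \frac{1}{- \frac{26}{21}}\right)} = -297387 - 2 \left(- \frac{21}{26}\right) \frac{1}{447 - \frac{21}{26}} = -297387 - 2 \left(- \frac{21}{26}\right) \frac{1}{\frac{11601}{26}} = -297387 - 2 \left(- \frac{21}{26}\right) \frac{26}{11601} = -297387 - - \frac{14}{3867} = -297387 + \frac{14}{3867} = - \frac{1149995515}{3867}$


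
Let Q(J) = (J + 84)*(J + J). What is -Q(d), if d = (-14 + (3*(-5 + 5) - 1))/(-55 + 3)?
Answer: -65745/1352 ≈ -48.628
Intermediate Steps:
d = 15/52 (d = (-14 + (3*0 - 1))/(-52) = (-14 + (0 - 1))*(-1/52) = (-14 - 1)*(-1/52) = -15*(-1/52) = 15/52 ≈ 0.28846)
Q(J) = 2*J*(84 + J) (Q(J) = (84 + J)*(2*J) = 2*J*(84 + J))
-Q(d) = -2*15*(84 + 15/52)/52 = -2*15*4383/(52*52) = -1*65745/1352 = -65745/1352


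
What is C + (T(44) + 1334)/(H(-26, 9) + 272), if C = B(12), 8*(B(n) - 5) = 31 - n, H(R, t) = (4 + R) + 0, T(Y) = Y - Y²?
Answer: 5143/1000 ≈ 5.1430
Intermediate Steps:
H(R, t) = 4 + R
B(n) = 71/8 - n/8 (B(n) = 5 + (31 - n)/8 = 5 + (31/8 - n/8) = 71/8 - n/8)
C = 59/8 (C = 71/8 - ⅛*12 = 71/8 - 3/2 = 59/8 ≈ 7.3750)
C + (T(44) + 1334)/(H(-26, 9) + 272) = 59/8 + (44*(1 - 1*44) + 1334)/((4 - 26) + 272) = 59/8 + (44*(1 - 44) + 1334)/(-22 + 272) = 59/8 + (44*(-43) + 1334)/250 = 59/8 + (-1892 + 1334)*(1/250) = 59/8 - 558*1/250 = 59/8 - 279/125 = 5143/1000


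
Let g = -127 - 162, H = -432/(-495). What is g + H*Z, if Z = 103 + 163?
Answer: -3127/55 ≈ -56.855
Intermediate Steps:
H = 48/55 (H = -432*(-1/495) = 48/55 ≈ 0.87273)
Z = 266
g = -289
g + H*Z = -289 + (48/55)*266 = -289 + 12768/55 = -3127/55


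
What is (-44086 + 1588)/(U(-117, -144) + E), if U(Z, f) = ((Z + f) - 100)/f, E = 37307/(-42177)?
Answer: -86037031008/3284563 ≈ -26194.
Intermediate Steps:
E = -37307/42177 (E = 37307*(-1/42177) = -37307/42177 ≈ -0.88453)
U(Z, f) = (-100 + Z + f)/f
(-44086 + 1588)/(U(-117, -144) + E) = (-44086 + 1588)/((-100 - 117 - 144)/(-144) - 37307/42177) = -42498/(-1/144*(-361) - 37307/42177) = -42498/(361/144 - 37307/42177) = -42498/3284563/2024496 = -42498*2024496/3284563 = -86037031008/3284563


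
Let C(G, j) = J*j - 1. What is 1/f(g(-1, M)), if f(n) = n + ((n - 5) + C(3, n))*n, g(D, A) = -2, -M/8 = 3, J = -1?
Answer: 1/10 ≈ 0.10000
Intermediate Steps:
M = -24 (M = -8*3 = -24)
C(G, j) = -1 - j (C(G, j) = -j - 1 = -1 - j)
f(n) = -5*n (f(n) = n + ((n - 5) + (-1 - n))*n = n + ((-5 + n) + (-1 - n))*n = n - 6*n = -5*n)
1/f(g(-1, M)) = 1/(-5*(-2)) = 1/10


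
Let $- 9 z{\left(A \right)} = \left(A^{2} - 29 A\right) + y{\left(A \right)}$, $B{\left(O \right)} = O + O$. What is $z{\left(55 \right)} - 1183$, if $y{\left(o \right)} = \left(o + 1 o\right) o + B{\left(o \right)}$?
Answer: $- \frac{6079}{3} \approx -2026.3$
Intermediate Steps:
$B{\left(O \right)} = 2 O$
$y{\left(o \right)} = 2 o + 2 o^{2}$ ($y{\left(o \right)} = \left(o + 1 o\right) o + 2 o = \left(o + o\right) o + 2 o = 2 o o + 2 o = 2 o^{2} + 2 o = 2 o + 2 o^{2}$)
$z{\left(A \right)} = - \frac{A^{2}}{9} + \frac{29 A}{9} - \frac{2 A \left(1 + A\right)}{9}$ ($z{\left(A \right)} = - \frac{\left(A^{2} - 29 A\right) + 2 A \left(1 + A\right)}{9} = - \frac{A^{2} - 29 A + 2 A \left(1 + A\right)}{9} = - \frac{A^{2}}{9} + \frac{29 A}{9} - \frac{2 A \left(1 + A\right)}{9}$)
$z{\left(55 \right)} - 1183 = \frac{1}{3} \cdot 55 \left(9 - 55\right) - 1183 = \frac{1}{3} \cdot 55 \left(-46\right) - 1183 = - \frac{2530}{3} - 1183 = - \frac{6079}{3}$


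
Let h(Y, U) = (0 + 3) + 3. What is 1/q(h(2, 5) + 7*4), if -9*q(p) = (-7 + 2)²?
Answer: -9/25 ≈ -0.36000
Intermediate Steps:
h(Y, U) = 6 (h(Y, U) = 3 + 3 = 6)
q(p) = -25/9 (q(p) = -(-7 + 2)²/9 = -⅑*(-5)² = -⅑*25 = -25/9)
1/q(h(2, 5) + 7*4) = 1/(-25/9) = -9/25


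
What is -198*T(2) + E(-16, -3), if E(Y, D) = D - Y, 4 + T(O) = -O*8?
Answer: 3973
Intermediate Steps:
T(O) = -4 - 8*O (T(O) = -4 - O*8 = -4 - 8*O)
-198*T(2) + E(-16, -3) = -198*(-4 - 8*2) + (-3 - 1*(-16)) = -198*(-4 - 16) + (-3 + 16) = -198*(-20) + 13 = 3960 + 13 = 3973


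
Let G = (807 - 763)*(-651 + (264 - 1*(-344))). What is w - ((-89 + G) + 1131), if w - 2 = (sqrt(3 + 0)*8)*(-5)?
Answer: 852 - 40*sqrt(3) ≈ 782.72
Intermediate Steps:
w = 2 - 40*sqrt(3) (w = 2 + (sqrt(3 + 0)*8)*(-5) = 2 + (sqrt(3)*8)*(-5) = 2 + (8*sqrt(3))*(-5) = 2 - 40*sqrt(3) ≈ -67.282)
G = -1892 (G = 44*(-651 + (264 + 344)) = 44*(-651 + 608) = 44*(-43) = -1892)
w - ((-89 + G) + 1131) = (2 - 40*sqrt(3)) - ((-89 - 1892) + 1131) = (2 - 40*sqrt(3)) - (-1981 + 1131) = (2 - 40*sqrt(3)) - 1*(-850) = (2 - 40*sqrt(3)) + 850 = 852 - 40*sqrt(3)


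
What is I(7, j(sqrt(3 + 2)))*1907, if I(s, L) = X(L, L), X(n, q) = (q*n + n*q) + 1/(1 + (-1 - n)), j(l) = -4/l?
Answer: 61024/5 + 1907*sqrt(5)/4 ≈ 13271.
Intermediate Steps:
X(n, q) = -1/n + 2*n*q (X(n, q) = (n*q + n*q) + 1/(-n) = 2*n*q - 1/n = -1/n + 2*n*q)
I(s, L) = -1/L + 2*L**2 (I(s, L) = -1/L + 2*L*L = -1/L + 2*L**2)
I(7, j(sqrt(3 + 2)))*1907 = ((-1 + 2*(-4/sqrt(3 + 2))**3)/((-4/sqrt(3 + 2))))*1907 = ((-1 + 2*(-4*sqrt(5)/5)**3)/((-4*sqrt(5)/5)))*1907 = ((-sqrt(5)/4)*(-1 + 2*(-64*sqrt(5)/25)))*1907 = ((-sqrt(5)/4)*(-1 - 128*sqrt(5)/25))*1907 = -sqrt(5)*(-1 - 128*sqrt(5)/25)/4*1907 = -1907*sqrt(5)*(-1 - 128*sqrt(5)/25)/4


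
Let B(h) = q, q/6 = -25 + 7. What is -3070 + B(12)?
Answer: -3178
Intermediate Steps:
q = -108 (q = 6*(-25 + 7) = 6*(-18) = -108)
B(h) = -108
-3070 + B(12) = -3070 - 108 = -3178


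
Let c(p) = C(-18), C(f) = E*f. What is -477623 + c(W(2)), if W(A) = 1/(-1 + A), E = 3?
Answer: -477677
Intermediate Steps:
C(f) = 3*f
c(p) = -54 (c(p) = 3*(-18) = -54)
-477623 + c(W(2)) = -477623 - 54 = -477677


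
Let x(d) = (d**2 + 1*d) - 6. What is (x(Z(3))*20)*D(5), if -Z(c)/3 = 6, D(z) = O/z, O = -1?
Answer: -1200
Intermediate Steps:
D(z) = -1/z
Z(c) = -18 (Z(c) = -3*6 = -18)
x(d) = -6 + d + d**2 (x(d) = (d**2 + d) - 6 = (d + d**2) - 6 = -6 + d + d**2)
(x(Z(3))*20)*D(5) = ((-6 - 18 + (-18)**2)*20)*(-1/5) = ((-6 - 18 + 324)*20)*(-1*1/5) = (300*20)*(-1/5) = 6000*(-1/5) = -1200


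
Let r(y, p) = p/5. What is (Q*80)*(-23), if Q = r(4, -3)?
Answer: 1104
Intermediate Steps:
r(y, p) = p/5 (r(y, p) = p*(⅕) = p/5)
Q = -⅗ (Q = (⅕)*(-3) = -⅗ ≈ -0.60000)
(Q*80)*(-23) = -⅗*80*(-23) = -48*(-23) = 1104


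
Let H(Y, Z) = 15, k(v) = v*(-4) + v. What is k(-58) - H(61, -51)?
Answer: 159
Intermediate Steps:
k(v) = -3*v (k(v) = -4*v + v = -3*v)
k(-58) - H(61, -51) = -3*(-58) - 1*15 = 174 - 15 = 159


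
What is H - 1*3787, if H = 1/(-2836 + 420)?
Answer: -9149393/2416 ≈ -3787.0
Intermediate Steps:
H = -1/2416 (H = 1/(-2416) = -1/2416 ≈ -0.00041391)
H - 1*3787 = -1/2416 - 1*3787 = -1/2416 - 3787 = -9149393/2416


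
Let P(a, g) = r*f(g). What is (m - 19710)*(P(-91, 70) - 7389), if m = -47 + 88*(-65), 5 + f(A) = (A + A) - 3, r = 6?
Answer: 168071769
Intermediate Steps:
f(A) = -8 + 2*A (f(A) = -5 + ((A + A) - 3) = -5 + (2*A - 3) = -5 + (-3 + 2*A) = -8 + 2*A)
P(a, g) = -48 + 12*g (P(a, g) = 6*(-8 + 2*g) = -48 + 12*g)
m = -5767 (m = -47 - 5720 = -5767)
(m - 19710)*(P(-91, 70) - 7389) = (-5767 - 19710)*((-48 + 12*70) - 7389) = -25477*((-48 + 840) - 7389) = -25477*(792 - 7389) = -25477*(-6597) = 168071769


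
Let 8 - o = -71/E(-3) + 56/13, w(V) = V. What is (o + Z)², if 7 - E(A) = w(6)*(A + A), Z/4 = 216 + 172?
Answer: 757866008025/312481 ≈ 2.4253e+6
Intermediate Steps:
Z = 1552 (Z = 4*(216 + 172) = 4*388 = 1552)
E(A) = 7 - 12*A (E(A) = 7 - 6*(A + A) = 7 - 6*2*A = 7 - 12*A)
o = 2987/559 (o = 8 - (-71/(7 - 12*(-3)) + 56/13) = 8 - (-71/(7 + 36) + 56*(1/13)) = 8 - (-71/43 + 56/13) = 8 - 1*1485/559 = 8 - 1485/559 = 2987/559 ≈ 5.3435)
(o + Z)² = (2987/559 + 1552)² = (870555/559)² = 757866008025/312481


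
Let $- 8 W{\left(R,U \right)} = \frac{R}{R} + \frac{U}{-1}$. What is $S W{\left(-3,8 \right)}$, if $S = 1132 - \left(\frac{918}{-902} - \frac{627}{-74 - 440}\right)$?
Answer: $\frac{1836566179}{1854512} \approx 990.32$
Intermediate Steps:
$W{\left(R,U \right)} = - \frac{1}{8} + \frac{U}{8}$ ($W{\left(R,U \right)} = - \frac{\frac{R}{R} + \frac{U}{-1}}{8} = - \frac{1 + U \left(-1\right)}{8} = - \frac{1 - U}{8} = - \frac{1}{8} + \frac{U}{8}$)
$S = \frac{262366597}{231814}$ ($S = 1132 - \left(918 \left(- \frac{1}{902}\right) - \frac{627}{-74 - 440}\right) = 1132 - \left(- \frac{459}{451} - \frac{627}{-514}\right) = 1132 - \left(- \frac{459}{451} - - \frac{627}{514}\right) = 1132 - \left(- \frac{459}{451} + \frac{627}{514}\right) = 1132 - \frac{46851}{231814} = \frac{262366597}{231814} \approx 1131.8$)
$S W{\left(-3,8 \right)} = \frac{262366597 \left(- \frac{1}{8} + \frac{1}{8} \cdot 8\right)}{231814} = \frac{262366597 \left(- \frac{1}{8} + 1\right)}{231814} = \frac{262366597}{231814} \cdot \frac{7}{8} = \frac{1836566179}{1854512}$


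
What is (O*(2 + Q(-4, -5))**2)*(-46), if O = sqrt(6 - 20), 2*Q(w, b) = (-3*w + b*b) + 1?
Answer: -20286*I*sqrt(14) ≈ -75903.0*I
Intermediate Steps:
Q(w, b) = 1/2 + b**2/2 - 3*w/2 (Q(w, b) = ((-3*w + b*b) + 1)/2 = ((-3*w + b**2) + 1)/2 = ((b**2 - 3*w) + 1)/2 = (1 + b**2 - 3*w)/2 = 1/2 + b**2/2 - 3*w/2)
O = I*sqrt(14) (O = sqrt(-14) = I*sqrt(14) ≈ 3.7417*I)
(O*(2 + Q(-4, -5))**2)*(-46) = ((I*sqrt(14))*(2 + (1/2 + (1/2)*(-5)**2 - (-3)*1*4/2))**2)*(-46) = ((I*sqrt(14))*(2 + (1/2 + (1/2)*25 - (-3)*4/2))**2)*(-46) = ((I*sqrt(14))*(2 + (1/2 + 25/2 - 3/2*(-4)))**2)*(-46) = ((I*sqrt(14))*(2 + (1/2 + 25/2 + 6))**2)*(-46) = ((I*sqrt(14))*(2 + 19)**2)*(-46) = ((I*sqrt(14))*21**2)*(-46) = ((I*sqrt(14))*441)*(-46) = (441*I*sqrt(14))*(-46) = -20286*I*sqrt(14)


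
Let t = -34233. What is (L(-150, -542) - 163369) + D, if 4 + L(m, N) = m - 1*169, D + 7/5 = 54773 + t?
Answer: -715767/5 ≈ -1.4315e+5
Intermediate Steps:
D = 102693/5 (D = -7/5 + (54773 - 34233) = -7/5 + 20540 = 102693/5 ≈ 20539.)
L(m, N) = -173 + m (L(m, N) = -4 + (m - 1*169) = -4 + (m - 169) = -4 + (-169 + m) = -173 + m)
(L(-150, -542) - 163369) + D = ((-173 - 150) - 163369) + 102693/5 = (-323 - 163369) + 102693/5 = -163692 + 102693/5 = -715767/5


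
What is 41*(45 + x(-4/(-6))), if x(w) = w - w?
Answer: 1845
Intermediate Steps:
x(w) = 0
41*(45 + x(-4/(-6))) = 41*(45 + 0) = 41*45 = 1845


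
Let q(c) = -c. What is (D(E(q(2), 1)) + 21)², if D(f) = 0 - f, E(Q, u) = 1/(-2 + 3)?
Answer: 400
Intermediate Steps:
E(Q, u) = 1 (E(Q, u) = 1/1 = 1)
D(f) = -f
(D(E(q(2), 1)) + 21)² = (-1*1 + 21)² = (-1 + 21)² = 20² = 400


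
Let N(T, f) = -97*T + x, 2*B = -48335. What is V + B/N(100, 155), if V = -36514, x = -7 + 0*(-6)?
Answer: -708834461/19414 ≈ -36512.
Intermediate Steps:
B = -48335/2 (B = (1/2)*(-48335) = -48335/2 ≈ -24168.)
x = -7 (x = -7 + 0 = -7)
N(T, f) = -7 - 97*T (N(T, f) = -97*T - 7 = -7 - 97*T)
V + B/N(100, 155) = -36514 - 48335/(2*(-7 - 97*100)) = -36514 - 48335/(2*(-7 - 9700)) = -36514 - 48335/2/(-9707) = -36514 - 48335/2*(-1/9707) = -36514 + 48335/19414 = -708834461/19414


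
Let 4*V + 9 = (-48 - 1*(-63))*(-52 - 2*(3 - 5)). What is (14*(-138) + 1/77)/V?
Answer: 595052/56133 ≈ 10.601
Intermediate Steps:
V = -729/4 (V = -9/4 + ((-48 - 1*(-63))*(-52 - 2*(3 - 5)))/4 = -9/4 + ((-48 + 63)*(-52 - 2*(-2)))/4 = -9/4 + (15*(-52 + 4))/4 = -9/4 + (15*(-48))/4 = -9/4 + (¼)*(-720) = -9/4 - 180 = -729/4 ≈ -182.25)
(14*(-138) + 1/77)/V = (14*(-138) + 1/77)/(-729/4) = (-1932 + 1/77)*(-4/729) = -148763/77*(-4/729) = 595052/56133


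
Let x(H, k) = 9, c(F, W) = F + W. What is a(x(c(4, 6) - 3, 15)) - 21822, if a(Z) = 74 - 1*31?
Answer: -21779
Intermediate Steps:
a(Z) = 43 (a(Z) = 74 - 31 = 43)
a(x(c(4, 6) - 3, 15)) - 21822 = 43 - 21822 = -21779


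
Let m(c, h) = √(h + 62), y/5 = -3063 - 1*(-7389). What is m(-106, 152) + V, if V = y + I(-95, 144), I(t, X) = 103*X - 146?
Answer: 36316 + √214 ≈ 36331.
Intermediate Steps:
y = 21630 (y = 5*(-3063 - 1*(-7389)) = 5*(-3063 + 7389) = 5*4326 = 21630)
I(t, X) = -146 + 103*X
m(c, h) = √(62 + h)
V = 36316 (V = 21630 + (-146 + 103*144) = 21630 + (-146 + 14832) = 21630 + 14686 = 36316)
m(-106, 152) + V = √(62 + 152) + 36316 = √214 + 36316 = 36316 + √214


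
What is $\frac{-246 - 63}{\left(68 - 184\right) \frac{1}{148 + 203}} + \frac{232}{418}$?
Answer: $\frac{22681387}{24244} \approx 935.55$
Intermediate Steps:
$\frac{-246 - 63}{\left(68 - 184\right) \frac{1}{148 + 203}} + \frac{232}{418} = - \frac{309}{\left(-116\right) \frac{1}{351}} + 232 \cdot \frac{1}{418} = - \frac{309}{\left(-116\right) \frac{1}{351}} + \frac{116}{209} = - \frac{309}{- \frac{116}{351}} + \frac{116}{209} = \left(-309\right) \left(- \frac{351}{116}\right) + \frac{116}{209} = \frac{108459}{116} + \frac{116}{209} = \frac{22681387}{24244}$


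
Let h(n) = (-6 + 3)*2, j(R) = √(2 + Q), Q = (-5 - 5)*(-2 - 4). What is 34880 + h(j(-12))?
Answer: 34874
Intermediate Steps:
Q = 60 (Q = -10*(-6) = 60)
j(R) = √62 (j(R) = √(2 + 60) = √62)
h(n) = -6 (h(n) = -3*2 = -6)
34880 + h(j(-12)) = 34880 - 6 = 34874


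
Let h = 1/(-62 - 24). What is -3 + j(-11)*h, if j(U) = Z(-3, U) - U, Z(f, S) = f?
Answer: -133/43 ≈ -3.0930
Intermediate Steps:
h = -1/86 (h = 1/(-86) = -1/86 ≈ -0.011628)
j(U) = -3 - U
-3 + j(-11)*h = -3 + (-3 - 1*(-11))*(-1/86) = -3 + (-3 + 11)*(-1/86) = -3 + 8*(-1/86) = -3 - 4/43 = -133/43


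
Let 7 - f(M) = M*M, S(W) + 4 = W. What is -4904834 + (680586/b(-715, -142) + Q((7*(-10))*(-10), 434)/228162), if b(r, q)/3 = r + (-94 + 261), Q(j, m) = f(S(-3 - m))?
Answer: -153329219674645/31258194 ≈ -4.9052e+6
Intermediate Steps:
S(W) = -4 + W
f(M) = 7 - M² (f(M) = 7 - M*M = 7 - M²)
Q(j, m) = 7 - (-7 - m)² (Q(j, m) = 7 - (-4 + (-3 - m))² = 7 - (-7 - m)²)
b(r, q) = 501 + 3*r (b(r, q) = 3*(r + (-94 + 261)) = 3*(r + 167) = 3*(167 + r) = 501 + 3*r)
-4904834 + (680586/b(-715, -142) + Q((7*(-10))*(-10), 434)/228162) = -4904834 + (680586/(501 + 3*(-715)) + (7 - (7 + 434)²)/228162) = -4904834 + (680586/(501 - 2145) + (7 - 1*441²)*(1/228162)) = -4904834 + (680586/(-1644) + (7 - 1*194481)*(1/228162)) = -4904834 + (680586*(-1/1644) + (7 - 194481)*(1/228162)) = -4904834 + (-113431/274 - 194474*1/228162) = -4904834 + (-113431/274 - 97237/114081) = -4904834 - 12966964849/31258194 = -153329219674645/31258194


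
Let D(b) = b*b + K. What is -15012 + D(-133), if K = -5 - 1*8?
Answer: 2664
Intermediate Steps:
K = -13 (K = -5 - 8 = -13)
D(b) = -13 + b² (D(b) = b*b - 13 = b² - 13 = -13 + b²)
-15012 + D(-133) = -15012 + (-13 + (-133)²) = -15012 + (-13 + 17689) = -15012 + 17676 = 2664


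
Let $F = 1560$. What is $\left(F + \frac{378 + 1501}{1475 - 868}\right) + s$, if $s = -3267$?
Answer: $- \frac{1034270}{607} \approx -1703.9$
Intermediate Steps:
$\left(F + \frac{378 + 1501}{1475 - 868}\right) + s = \left(1560 + \frac{378 + 1501}{1475 - 868}\right) - 3267 = \left(1560 + \frac{1879}{607}\right) - 3267 = \frac{948799}{607} - 3267 = - \frac{1034270}{607}$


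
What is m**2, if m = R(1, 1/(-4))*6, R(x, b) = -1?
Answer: 36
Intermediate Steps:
m = -6 (m = -1*6 = -6)
m**2 = (-6)**2 = 36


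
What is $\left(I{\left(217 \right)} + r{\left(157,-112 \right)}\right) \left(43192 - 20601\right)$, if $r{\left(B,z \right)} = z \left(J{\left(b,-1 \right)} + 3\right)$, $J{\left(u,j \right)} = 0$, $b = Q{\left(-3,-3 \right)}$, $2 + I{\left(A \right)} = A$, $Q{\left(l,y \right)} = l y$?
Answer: $-2733511$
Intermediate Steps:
$I{\left(A \right)} = -2 + A$
$b = 9$ ($b = \left(-3\right) \left(-3\right) = 9$)
$r{\left(B,z \right)} = 3 z$ ($r{\left(B,z \right)} = z \left(0 + 3\right) = z 3 = 3 z$)
$\left(I{\left(217 \right)} + r{\left(157,-112 \right)}\right) \left(43192 - 20601\right) = \left(\left(-2 + 217\right) + 3 \left(-112\right)\right) \left(43192 - 20601\right) = \left(215 - 336\right) 22591 = \left(-121\right) 22591 = -2733511$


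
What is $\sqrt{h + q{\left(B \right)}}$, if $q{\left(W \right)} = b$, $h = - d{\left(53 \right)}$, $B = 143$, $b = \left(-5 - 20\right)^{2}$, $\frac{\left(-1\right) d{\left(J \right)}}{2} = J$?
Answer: $\sqrt{731} \approx 27.037$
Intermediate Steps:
$d{\left(J \right)} = - 2 J$
$b = 625$ ($b = \left(-5 - 20\right)^{2} = \left(-25\right)^{2} = 625$)
$h = 106$ ($h = - \left(-2\right) 53 = \left(-1\right) \left(-106\right) = 106$)
$q{\left(W \right)} = 625$
$\sqrt{h + q{\left(B \right)}} = \sqrt{106 + 625} = \sqrt{731}$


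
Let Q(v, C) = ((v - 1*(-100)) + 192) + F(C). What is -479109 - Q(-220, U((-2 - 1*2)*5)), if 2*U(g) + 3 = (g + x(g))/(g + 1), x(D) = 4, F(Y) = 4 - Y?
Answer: -18209071/38 ≈ -4.7919e+5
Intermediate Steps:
U(g) = -3/2 + (4 + g)/(2*(1 + g)) (U(g) = -3/2 + ((g + 4)/(g + 1))/2 = -3/2 + ((4 + g)/(1 + g))/2 = -3/2 + (4 + g)/(2*(1 + g)))
Q(v, C) = 296 + v - C (Q(v, C) = ((v - 1*(-100)) + 192) + (4 - C) = ((v + 100) + 192) + (4 - C) = ((100 + v) + 192) + (4 - C) = (292 + v) + (4 - C) = 296 + v - C)
-479109 - Q(-220, U((-2 - 1*2)*5)) = -479109 - (296 - 220 - (½ - (-2 - 1*2)*5)/(1 + (-2 - 1*2)*5)) = -479109 - (296 - 220 - (½ - (-2 - 2)*5)/(1 + (-2 - 2)*5)) = -479109 - (296 - 220 - (½ - (-4)*5)/(1 - 4*5)) = -479109 - (296 - 220 - (½ - 1*(-20))/(1 - 20)) = -479109 - (296 - 220 - (½ + 20)/(-19)) = -479109 - (296 - 220 - (-1)*41/(19*2)) = -479109 - (296 - 220 - 1*(-41/38)) = -479109 - (296 - 220 + 41/38) = -479109 - 1*2929/38 = -479109 - 2929/38 = -18209071/38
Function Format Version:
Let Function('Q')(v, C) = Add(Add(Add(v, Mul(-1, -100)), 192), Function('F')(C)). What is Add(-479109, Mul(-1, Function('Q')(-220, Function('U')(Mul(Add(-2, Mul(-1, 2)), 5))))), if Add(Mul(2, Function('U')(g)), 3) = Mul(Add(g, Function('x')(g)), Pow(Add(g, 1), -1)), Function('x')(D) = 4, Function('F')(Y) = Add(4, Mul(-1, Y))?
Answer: Rational(-18209071, 38) ≈ -4.7919e+5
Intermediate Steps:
Function('U')(g) = Add(Rational(-3, 2), Mul(Rational(1, 2), Pow(Add(1, g), -1), Add(4, g))) (Function('U')(g) = Add(Rational(-3, 2), Mul(Rational(1, 2), Mul(Add(g, 4), Pow(Add(g, 1), -1)))) = Add(Rational(-3, 2), Mul(Rational(1, 2), Mul(Add(4, g), Pow(Add(1, g), -1)))) = Add(Rational(-3, 2), Mul(Rational(1, 2), Mul(Pow(Add(1, g), -1), Add(4, g)))) = Add(Rational(-3, 2), Mul(Rational(1, 2), Pow(Add(1, g), -1), Add(4, g))))
Function('Q')(v, C) = Add(296, v, Mul(-1, C)) (Function('Q')(v, C) = Add(Add(Add(v, Mul(-1, -100)), 192), Add(4, Mul(-1, C))) = Add(Add(Add(v, 100), 192), Add(4, Mul(-1, C))) = Add(Add(Add(100, v), 192), Add(4, Mul(-1, C))) = Add(Add(292, v), Add(4, Mul(-1, C))) = Add(296, v, Mul(-1, C)))
Add(-479109, Mul(-1, Function('Q')(-220, Function('U')(Mul(Add(-2, Mul(-1, 2)), 5))))) = Add(-479109, Mul(-1, Add(296, -220, Mul(-1, Mul(Pow(Add(1, Mul(Add(-2, Mul(-1, 2)), 5)), -1), Add(Rational(1, 2), Mul(-1, Mul(Add(-2, Mul(-1, 2)), 5)))))))) = Add(-479109, Mul(-1, Add(296, -220, Mul(-1, Mul(Pow(Add(1, Mul(Add(-2, -2), 5)), -1), Add(Rational(1, 2), Mul(-1, Mul(Add(-2, -2), 5)))))))) = Add(-479109, Mul(-1, Add(296, -220, Mul(-1, Mul(Pow(Add(1, Mul(-4, 5)), -1), Add(Rational(1, 2), Mul(-1, Mul(-4, 5)))))))) = Add(-479109, Mul(-1, Add(296, -220, Mul(-1, Mul(Pow(Add(1, -20), -1), Add(Rational(1, 2), Mul(-1, -20))))))) = Add(-479109, Mul(-1, Add(296, -220, Mul(-1, Mul(Pow(-19, -1), Add(Rational(1, 2), 20)))))) = Add(-479109, Mul(-1, Add(296, -220, Mul(-1, Mul(Rational(-1, 19), Rational(41, 2)))))) = Add(-479109, Mul(-1, Add(296, -220, Mul(-1, Rational(-41, 38))))) = Add(-479109, Mul(-1, Add(296, -220, Rational(41, 38)))) = Add(-479109, Mul(-1, Rational(2929, 38))) = Add(-479109, Rational(-2929, 38)) = Rational(-18209071, 38)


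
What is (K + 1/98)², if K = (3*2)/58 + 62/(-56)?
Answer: 31888609/32307856 ≈ 0.98702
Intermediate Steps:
K = -815/812 (K = 6*(1/58) + 62*(-1/56) = 3/29 - 31/28 = -815/812 ≈ -1.0037)
(K + 1/98)² = (-815/812 + 1/98)² = (-5647/5684)² = 31888609/32307856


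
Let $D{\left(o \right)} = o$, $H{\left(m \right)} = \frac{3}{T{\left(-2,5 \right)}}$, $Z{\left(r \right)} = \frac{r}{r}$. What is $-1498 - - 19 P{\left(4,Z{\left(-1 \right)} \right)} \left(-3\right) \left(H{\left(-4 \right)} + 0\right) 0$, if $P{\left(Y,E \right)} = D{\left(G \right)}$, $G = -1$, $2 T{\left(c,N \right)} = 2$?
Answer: $-1498$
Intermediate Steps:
$T{\left(c,N \right)} = 1$ ($T{\left(c,N \right)} = \frac{1}{2} \cdot 2 = 1$)
$Z{\left(r \right)} = 1$
$H{\left(m \right)} = 3$ ($H{\left(m \right)} = \frac{3}{1} = 3 \cdot 1 = 3$)
$P{\left(Y,E \right)} = -1$
$-1498 - - 19 P{\left(4,Z{\left(-1 \right)} \right)} \left(-3\right) \left(H{\left(-4 \right)} + 0\right) 0 = -1498 - - 19 \left(\left(-1\right) \left(-3\right)\right) \left(3 + 0\right) 0 = -1498 - \left(-19\right) 3 \cdot 3 \cdot 0 = -1498 - \left(-57\right) 0 = -1498 - 0 = -1498 + 0 = -1498$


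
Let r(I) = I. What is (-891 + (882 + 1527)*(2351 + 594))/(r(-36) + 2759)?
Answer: 7093614/2723 ≈ 2605.1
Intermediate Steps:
(-891 + (882 + 1527)*(2351 + 594))/(r(-36) + 2759) = (-891 + (882 + 1527)*(2351 + 594))/(-36 + 2759) = (-891 + 2409*2945)/2723 = (-891 + 7094505)*(1/2723) = 7093614*(1/2723) = 7093614/2723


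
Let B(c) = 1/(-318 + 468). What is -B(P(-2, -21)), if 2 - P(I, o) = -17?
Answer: -1/150 ≈ -0.0066667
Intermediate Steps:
P(I, o) = 19 (P(I, o) = 2 - 1*(-17) = 2 + 17 = 19)
B(c) = 1/150
-B(P(-2, -21)) = -1*1/150 = -1/150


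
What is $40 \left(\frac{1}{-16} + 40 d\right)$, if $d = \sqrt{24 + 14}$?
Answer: $- \frac{5}{2} + 1600 \sqrt{38} \approx 9860.6$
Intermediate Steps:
$d = \sqrt{38} \approx 6.1644$
$40 \left(\frac{1}{-16} + 40 d\right) = 40 \left(\frac{1}{-16} + 40 \sqrt{38}\right) = 40 \left(- \frac{1}{16} + 40 \sqrt{38}\right) = - \frac{5}{2} + 1600 \sqrt{38}$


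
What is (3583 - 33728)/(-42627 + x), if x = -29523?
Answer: 6029/14430 ≈ 0.41781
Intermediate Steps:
(3583 - 33728)/(-42627 + x) = (3583 - 33728)/(-42627 - 29523) = -30145/(-72150) = -30145*(-1/72150) = 6029/14430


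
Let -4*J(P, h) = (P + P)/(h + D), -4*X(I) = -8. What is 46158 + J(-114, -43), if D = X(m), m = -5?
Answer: 1892421/41 ≈ 46157.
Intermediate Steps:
X(I) = 2 (X(I) = -1/4*(-8) = 2)
D = 2
J(P, h) = -P/(2*(2 + h)) (J(P, h) = -(P + P)/(4*(h + 2)) = -2*P/(4*(2 + h)) = -P/(2*(2 + h)))
46158 + J(-114, -43) = 46158 - 1*(-114)/(4 + 2*(-43)) = 46158 - 1*(-114)/(4 - 86) = 46158 - 1*(-114)/(-82) = 46158 - 1*(-114)*(-1/82) = 46158 - 57/41 = 1892421/41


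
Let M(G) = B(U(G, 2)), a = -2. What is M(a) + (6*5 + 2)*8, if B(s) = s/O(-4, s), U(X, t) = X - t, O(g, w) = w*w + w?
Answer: 767/3 ≈ 255.67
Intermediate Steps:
O(g, w) = w + w**2 (O(g, w) = w**2 + w = w + w**2)
B(s) = 1/(1 + s) (B(s) = s/((s*(1 + s))) = s*(1/(s*(1 + s))) = 1/(1 + s))
M(G) = 1/(-1 + G) (M(G) = 1/(1 + (G - 1*2)) = 1/(1 + (G - 2)) = 1/(1 + (-2 + G)) = 1/(-1 + G))
M(a) + (6*5 + 2)*8 = 1/(-1 - 2) + (6*5 + 2)*8 = 1/(-3) + (30 + 2)*8 = -1/3 + 32*8 = -1/3 + 256 = 767/3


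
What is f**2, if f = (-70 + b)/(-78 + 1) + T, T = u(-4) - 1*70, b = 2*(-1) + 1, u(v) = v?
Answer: 31663129/5929 ≈ 5340.4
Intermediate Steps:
b = -1 (b = -2 + 1 = -1)
T = -74 (T = -4 - 1*70 = -4 - 70 = -74)
f = -5627/77 (f = (-70 - 1)/(-78 + 1) - 74 = -71/(-77) - 74 = -71*(-1/77) - 74 = 71/77 - 74 = -5627/77 ≈ -73.078)
f**2 = (-5627/77)**2 = 31663129/5929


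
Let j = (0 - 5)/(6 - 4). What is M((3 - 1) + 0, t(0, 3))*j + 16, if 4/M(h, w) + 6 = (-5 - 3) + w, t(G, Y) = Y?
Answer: 186/11 ≈ 16.909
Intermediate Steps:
M(h, w) = 4/(-14 + w) (M(h, w) = 4/(-6 + ((-5 - 3) + w)) = 4/(-6 + (-8 + w)) = 4/(-14 + w))
j = -5/2 ≈ -2.5000
M((3 - 1) + 0, t(0, 3))*j + 16 = (4/(-14 + 3))*(-5/2) + 16 = (4/(-11))*(-5/2) + 16 = (4*(-1/11))*(-5/2) + 16 = -4/11*(-5/2) + 16 = 10/11 + 16 = 186/11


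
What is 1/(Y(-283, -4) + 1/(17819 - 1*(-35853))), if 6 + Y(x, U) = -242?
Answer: -53672/13310655 ≈ -0.0040323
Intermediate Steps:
Y(x, U) = -248 (Y(x, U) = -6 - 242 = -248)
1/(Y(-283, -4) + 1/(17819 - 1*(-35853))) = 1/(-248 + 1/(17819 - 1*(-35853))) = 1/(-248 + 1/(17819 + 35853)) = 1/(-248 + 1/53672) = 1/(-13310655/53672) = -53672/13310655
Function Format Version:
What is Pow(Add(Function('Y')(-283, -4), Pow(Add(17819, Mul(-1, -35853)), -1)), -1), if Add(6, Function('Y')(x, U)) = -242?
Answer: Rational(-53672, 13310655) ≈ -0.0040323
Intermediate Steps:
Function('Y')(x, U) = -248 (Function('Y')(x, U) = Add(-6, -242) = -248)
Pow(Add(Function('Y')(-283, -4), Pow(Add(17819, Mul(-1, -35853)), -1)), -1) = Pow(Add(-248, Pow(Add(17819, Mul(-1, -35853)), -1)), -1) = Pow(Add(-248, Pow(Add(17819, 35853), -1)), -1) = Pow(Add(-248, Pow(53672, -1)), -1) = Pow(Add(-248, Rational(1, 53672)), -1) = Pow(Rational(-13310655, 53672), -1) = Rational(-53672, 13310655)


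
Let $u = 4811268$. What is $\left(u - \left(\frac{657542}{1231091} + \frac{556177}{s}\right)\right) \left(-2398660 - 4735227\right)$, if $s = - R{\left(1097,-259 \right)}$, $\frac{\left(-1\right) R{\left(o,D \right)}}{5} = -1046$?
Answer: $- \frac{220997403365319730431369}{6438605930} \approx -3.4324 \cdot 10^{13}$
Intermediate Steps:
$R{\left(o,D \right)} = 5230$ ($R{\left(o,D \right)} = \left(-5\right) \left(-1046\right) = 5230$)
$s = -5230$ ($s = \left(-1\right) 5230 = -5230$)
$\left(u - \left(\frac{657542}{1231091} + \frac{556177}{s}\right)\right) \left(-2398660 - 4735227\right) = \left(4811268 - \left(- \frac{556177}{5230} + \frac{657542}{1231091}\right)\right) \left(-2398660 - 4735227\right) = \left(4811268 - - \frac{681265554447}{6438605930}\right) \left(-7133887\right) = \left(4811268 + \left(- \frac{657542}{1231091} + \frac{556177}{5230}\right)\right) \left(-7133887\right) = \left(4811268 + \frac{681265554447}{6438605930}\right) \left(-7133887\right) = \frac{30978539941173687}{6438605930} \left(-7133887\right) = - \frac{220997403365319730431369}{6438605930}$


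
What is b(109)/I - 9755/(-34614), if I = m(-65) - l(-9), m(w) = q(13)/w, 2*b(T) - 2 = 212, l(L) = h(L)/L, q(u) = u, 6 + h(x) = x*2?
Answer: -55136005/1488402 ≈ -37.044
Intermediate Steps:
h(x) = -6 + 2*x (h(x) = -6 + x*2 = -6 + 2*x)
l(L) = (-6 + 2*L)/L
b(T) = 107 (b(T) = 1 + (½)*212 = 1 + 106 = 107)
m(w) = 13/w
I = -43/15 (I = 13/(-65) - (2 - 6/(-9)) = 13*(-1/65) - (2 - 6*(-⅑)) = -⅕ - (2 + ⅔) = -⅕ - 1*8/3 = -⅕ - 8/3 = -43/15 ≈ -2.8667)
b(109)/I - 9755/(-34614) = 107/(-43/15) - 9755/(-34614) = 107*(-15/43) - 9755*(-1/34614) = -1605/43 + 9755/34614 = -55136005/1488402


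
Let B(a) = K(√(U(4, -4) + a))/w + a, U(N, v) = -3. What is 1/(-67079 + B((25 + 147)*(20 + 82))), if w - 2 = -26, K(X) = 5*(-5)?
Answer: -24/1188815 ≈ -2.0188e-5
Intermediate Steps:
K(X) = -25
w = -24 (w = 2 - 26 = -24)
B(a) = 25/24 + a (B(a) = -25/(-24) + a = -25*(-1/24) + a = 25/24 + a)
1/(-67079 + B((25 + 147)*(20 + 82))) = 1/(-67079 + (25/24 + (25 + 147)*(20 + 82))) = 1/(-67079 + (25/24 + 172*102)) = 1/(-67079 + (25/24 + 17544)) = 1/(-67079 + 421081/24) = 1/(-1188815/24) = -24/1188815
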